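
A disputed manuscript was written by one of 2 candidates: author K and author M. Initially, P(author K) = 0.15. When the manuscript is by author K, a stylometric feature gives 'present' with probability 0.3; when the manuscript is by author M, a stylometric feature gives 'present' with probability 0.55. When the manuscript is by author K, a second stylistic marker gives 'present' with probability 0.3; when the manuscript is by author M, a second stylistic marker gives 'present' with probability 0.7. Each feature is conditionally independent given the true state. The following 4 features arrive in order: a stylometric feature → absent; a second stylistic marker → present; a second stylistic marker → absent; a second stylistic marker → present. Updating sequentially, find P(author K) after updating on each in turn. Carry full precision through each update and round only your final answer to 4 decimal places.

After a stylometric feature='absent': P(author K) = 0.7·0.1500 / (0.7·0.1500 + 0.45·0.8500) ≈ 0.2154
After a second stylistic marker='present': P(author K) = 0.3·0.2154 / (0.3·0.2154 + 0.7·0.7846) ≈ 0.1053
After a second stylistic marker='absent': P(author K) = 0.7·0.1053 / (0.7·0.1053 + 0.3·0.8947) ≈ 0.2154
After a second stylistic marker='present': P(author K) = 0.3·0.2154 / (0.3·0.2154 + 0.7·0.7846) ≈ 0.1053

0.1053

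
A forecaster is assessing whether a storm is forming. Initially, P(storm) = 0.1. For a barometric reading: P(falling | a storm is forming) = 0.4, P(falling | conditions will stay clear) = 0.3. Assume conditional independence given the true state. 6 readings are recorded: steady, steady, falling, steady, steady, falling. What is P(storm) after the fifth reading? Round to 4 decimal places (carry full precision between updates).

0.0740

After 'steady': P(storm) = 0.6·0.1000 / (0.6·0.1000 + 0.7·0.9000) ≈ 0.0870
After 'steady': P(storm) = 0.6·0.0870 / (0.6·0.0870 + 0.7·0.9130) ≈ 0.0755
After 'falling': P(storm) = 0.4·0.0755 / (0.4·0.0755 + 0.3·0.9245) ≈ 0.0982
After 'steady': P(storm) = 0.6·0.0982 / (0.6·0.0982 + 0.7·0.9018) ≈ 0.0853
After 'steady': P(storm) = 0.6·0.0853 / (0.6·0.0853 + 0.7·0.9147) ≈ 0.0740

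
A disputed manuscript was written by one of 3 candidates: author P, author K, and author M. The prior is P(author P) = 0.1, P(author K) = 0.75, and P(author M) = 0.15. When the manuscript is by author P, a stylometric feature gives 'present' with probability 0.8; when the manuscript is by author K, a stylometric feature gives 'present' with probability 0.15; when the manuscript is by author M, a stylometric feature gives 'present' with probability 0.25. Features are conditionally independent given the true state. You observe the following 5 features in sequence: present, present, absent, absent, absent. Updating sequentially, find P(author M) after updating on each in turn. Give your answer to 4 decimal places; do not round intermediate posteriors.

0.2667

After 'present': normaliser = 0.8·0.1000 + 0.15·0.7500 + 0.25·0.1500; P(author P) ≈ 0.3478, P(author K) ≈ 0.4891, P(author M) ≈ 0.1630
After 'present': normaliser = 0.8·0.3478 + 0.15·0.4891 + 0.25·0.1630; P(author P) ≈ 0.7091, P(author K) ≈ 0.1870, P(author M) ≈ 0.1039
After 'absent': normaliser = 0.2·0.7091 + 0.85·0.1870 + 0.75·0.1039; P(author P) ≈ 0.3745, P(author K) ≈ 0.4197, P(author M) ≈ 0.2057
After 'absent': normaliser = 0.2·0.3745 + 0.85·0.4197 + 0.75·0.2057; P(author P) ≈ 0.1278, P(author K) ≈ 0.6088, P(author M) ≈ 0.2633
After 'absent': normaliser = 0.2·0.1278 + 0.85·0.6088 + 0.75·0.2633; P(author P) ≈ 0.0345, P(author K) ≈ 0.6988, P(author M) ≈ 0.2667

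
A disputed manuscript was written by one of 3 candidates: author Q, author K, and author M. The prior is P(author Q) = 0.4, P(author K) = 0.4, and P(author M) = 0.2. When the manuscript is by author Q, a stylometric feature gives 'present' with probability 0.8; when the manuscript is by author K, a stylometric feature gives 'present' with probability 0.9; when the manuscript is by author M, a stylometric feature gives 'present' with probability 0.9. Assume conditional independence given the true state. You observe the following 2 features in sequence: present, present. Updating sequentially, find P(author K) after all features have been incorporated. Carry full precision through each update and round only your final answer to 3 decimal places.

After 'present': normaliser = 0.8·0.4000 + 0.9·0.4000 + 0.9·0.2000; P(author Q) ≈ 0.3721, P(author K) ≈ 0.4186, P(author M) ≈ 0.2093
After 'present': normaliser = 0.8·0.3721 + 0.9·0.4186 + 0.9·0.2093; P(author Q) ≈ 0.3450, P(author K) ≈ 0.4367, P(author M) ≈ 0.2183

0.437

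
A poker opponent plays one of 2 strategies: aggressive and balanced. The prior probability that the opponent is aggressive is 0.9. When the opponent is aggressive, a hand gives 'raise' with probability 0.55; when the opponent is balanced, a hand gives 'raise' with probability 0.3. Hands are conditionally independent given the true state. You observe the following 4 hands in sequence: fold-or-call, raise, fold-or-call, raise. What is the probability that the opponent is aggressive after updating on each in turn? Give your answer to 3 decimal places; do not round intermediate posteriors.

0.926

After 'fold-or-call': P(aggressive) = 0.45·0.9000 / (0.45·0.9000 + 0.7·0.1000) ≈ 0.8526
After 'raise': P(aggressive) = 0.55·0.8526 / (0.55·0.8526 + 0.3·0.1474) ≈ 0.9138
After 'fold-or-call': P(aggressive) = 0.45·0.9138 / (0.45·0.9138 + 0.7·0.0862) ≈ 0.8721
After 'raise': P(aggressive) = 0.55·0.8721 / (0.55·0.8721 + 0.3·0.1279) ≈ 0.9259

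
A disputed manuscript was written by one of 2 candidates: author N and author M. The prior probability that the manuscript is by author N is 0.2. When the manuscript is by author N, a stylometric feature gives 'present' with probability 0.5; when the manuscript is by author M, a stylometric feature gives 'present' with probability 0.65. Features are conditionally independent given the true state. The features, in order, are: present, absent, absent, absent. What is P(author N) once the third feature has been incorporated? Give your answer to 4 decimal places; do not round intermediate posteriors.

0.2818

After 'present': P(author N) = 0.5·0.2000 / (0.5·0.2000 + 0.65·0.8000) ≈ 0.1613
After 'absent': P(author N) = 0.5·0.1613 / (0.5·0.1613 + 0.35·0.8387) ≈ 0.2155
After 'absent': P(author N) = 0.5·0.2155 / (0.5·0.2155 + 0.35·0.7845) ≈ 0.2818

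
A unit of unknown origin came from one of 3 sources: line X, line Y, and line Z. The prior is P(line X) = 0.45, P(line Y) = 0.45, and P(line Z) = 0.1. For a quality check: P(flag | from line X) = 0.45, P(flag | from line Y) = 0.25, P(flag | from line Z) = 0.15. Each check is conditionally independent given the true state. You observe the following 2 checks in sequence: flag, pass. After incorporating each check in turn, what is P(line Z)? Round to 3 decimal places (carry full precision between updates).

Apply Bayes' rule sequentially, carrying P(line Z) forward.
After 'flag': normaliser = 0.45·0.4500 + 0.25·0.4500 + 0.15·0.1000; P(line X) ≈ 0.6136, P(line Y) ≈ 0.3409, P(line Z) ≈ 0.0455
After 'pass': normaliser = 0.55·0.6136 + 0.75·0.3409 + 0.85·0.0455; P(line X) ≈ 0.5342, P(line Y) ≈ 0.4047, P(line Z) ≈ 0.0612

0.061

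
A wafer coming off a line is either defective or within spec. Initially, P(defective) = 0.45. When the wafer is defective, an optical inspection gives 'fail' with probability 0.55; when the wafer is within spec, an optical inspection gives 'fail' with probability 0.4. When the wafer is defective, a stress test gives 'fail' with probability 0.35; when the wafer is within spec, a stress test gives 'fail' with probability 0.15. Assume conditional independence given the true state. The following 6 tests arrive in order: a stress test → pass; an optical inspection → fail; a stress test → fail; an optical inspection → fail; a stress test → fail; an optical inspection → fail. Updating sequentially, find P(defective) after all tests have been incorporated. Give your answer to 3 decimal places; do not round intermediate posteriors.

Apply Bayes' rule sequentially, carrying P(defective) forward.
After a stress test='pass': P(defective) = 0.65·0.4500 / (0.65·0.4500 + 0.85·0.5500) ≈ 0.3849
After an optical inspection='fail': P(defective) = 0.55·0.3849 / (0.55·0.3849 + 0.4·0.6151) ≈ 0.4625
After a stress test='fail': P(defective) = 0.35·0.4625 / (0.35·0.4625 + 0.15·0.5375) ≈ 0.6675
After an optical inspection='fail': P(defective) = 0.55·0.6675 / (0.55·0.6675 + 0.4·0.3325) ≈ 0.7341
After a stress test='fail': P(defective) = 0.35·0.7341 / (0.35·0.7341 + 0.15·0.2659) ≈ 0.8656
After an optical inspection='fail': P(defective) = 0.55·0.8656 / (0.55·0.8656 + 0.4·0.1344) ≈ 0.8985

0.899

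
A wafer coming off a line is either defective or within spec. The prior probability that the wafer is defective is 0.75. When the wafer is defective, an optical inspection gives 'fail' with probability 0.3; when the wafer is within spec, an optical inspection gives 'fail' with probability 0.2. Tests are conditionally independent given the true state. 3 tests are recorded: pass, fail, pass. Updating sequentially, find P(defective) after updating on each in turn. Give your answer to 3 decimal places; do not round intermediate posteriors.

0.775

After 'pass': P(defective) = 0.7·0.7500 / (0.7·0.7500 + 0.8·0.2500) ≈ 0.7241
After 'fail': P(defective) = 0.3·0.7241 / (0.3·0.7241 + 0.2·0.2759) ≈ 0.7975
After 'pass': P(defective) = 0.7·0.7975 / (0.7·0.7975 + 0.8·0.2025) ≈ 0.7750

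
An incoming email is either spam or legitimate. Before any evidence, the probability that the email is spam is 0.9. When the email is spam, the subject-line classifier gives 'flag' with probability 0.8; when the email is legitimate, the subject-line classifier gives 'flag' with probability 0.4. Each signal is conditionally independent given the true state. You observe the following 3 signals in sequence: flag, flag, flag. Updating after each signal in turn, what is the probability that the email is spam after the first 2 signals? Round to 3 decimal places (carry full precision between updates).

After 'flag': P(spam) = 0.8·0.9000 / (0.8·0.9000 + 0.4·0.1000) ≈ 0.9474
After 'flag': P(spam) = 0.8·0.9474 / (0.8·0.9474 + 0.4·0.0526) ≈ 0.9730

0.973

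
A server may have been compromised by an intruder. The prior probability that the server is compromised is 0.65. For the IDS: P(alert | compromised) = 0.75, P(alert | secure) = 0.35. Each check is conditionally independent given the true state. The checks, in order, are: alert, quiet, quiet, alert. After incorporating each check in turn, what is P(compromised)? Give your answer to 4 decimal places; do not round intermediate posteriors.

0.5578

Each posterior becomes the prior for the next update.
After 'alert': P(compromised) = 0.75·0.6500 / (0.75·0.6500 + 0.35·0.3500) ≈ 0.7992
After 'quiet': P(compromised) = 0.25·0.7992 / (0.25·0.7992 + 0.65·0.2008) ≈ 0.6048
After 'quiet': P(compromised) = 0.25·0.6048 / (0.25·0.6048 + 0.65·0.3952) ≈ 0.3706
After 'alert': P(compromised) = 0.75·0.3706 / (0.75·0.3706 + 0.35·0.6294) ≈ 0.5578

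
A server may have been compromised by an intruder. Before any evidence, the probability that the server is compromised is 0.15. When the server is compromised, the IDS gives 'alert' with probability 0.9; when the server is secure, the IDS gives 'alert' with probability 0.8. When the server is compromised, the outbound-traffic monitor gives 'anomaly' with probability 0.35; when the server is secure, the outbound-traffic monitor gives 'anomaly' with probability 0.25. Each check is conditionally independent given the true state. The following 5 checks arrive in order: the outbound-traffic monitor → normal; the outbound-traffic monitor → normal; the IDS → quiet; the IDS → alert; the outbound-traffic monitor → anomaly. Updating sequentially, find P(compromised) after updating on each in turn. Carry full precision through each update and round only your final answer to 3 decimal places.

After the outbound-traffic monitor='normal': P(compromised) = 0.65·0.1500 / (0.65·0.1500 + 0.75·0.8500) ≈ 0.1327
After the outbound-traffic monitor='normal': P(compromised) = 0.65·0.1327 / (0.65·0.1327 + 0.75·0.8673) ≈ 0.1170
After the IDS='quiet': P(compromised) = 0.1·0.1170 / (0.1·0.1170 + 0.2·0.8830) ≈ 0.0622
After the IDS='alert': P(compromised) = 0.9·0.0622 / (0.9·0.0622 + 0.8·0.9378) ≈ 0.0694
After the outbound-traffic monitor='anomaly': P(compromised) = 0.35·0.0694 / (0.35·0.0694 + 0.25·0.9306) ≈ 0.0945

0.095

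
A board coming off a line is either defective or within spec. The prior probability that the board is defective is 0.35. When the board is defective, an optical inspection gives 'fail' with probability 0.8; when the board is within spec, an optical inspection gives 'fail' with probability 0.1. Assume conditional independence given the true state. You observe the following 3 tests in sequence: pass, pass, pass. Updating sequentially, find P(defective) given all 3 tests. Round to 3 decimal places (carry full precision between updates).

0.006

Each posterior becomes the prior for the next update.
After 'pass': P(defective) = 0.2·0.3500 / (0.2·0.3500 + 0.9·0.6500) ≈ 0.1069
After 'pass': P(defective) = 0.2·0.1069 / (0.2·0.1069 + 0.9·0.8931) ≈ 0.0259
After 'pass': P(defective) = 0.2·0.0259 / (0.2·0.0259 + 0.9·0.9741) ≈ 0.0059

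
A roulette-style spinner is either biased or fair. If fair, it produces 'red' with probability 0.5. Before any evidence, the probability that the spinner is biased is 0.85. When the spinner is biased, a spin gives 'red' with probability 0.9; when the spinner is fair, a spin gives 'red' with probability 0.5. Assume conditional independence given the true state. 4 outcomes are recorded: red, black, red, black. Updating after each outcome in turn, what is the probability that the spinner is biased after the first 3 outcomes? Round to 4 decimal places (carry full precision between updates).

After 'red': P(biased) = 0.9·0.8500 / (0.9·0.8500 + 0.5·0.1500) ≈ 0.9107
After 'black': P(biased) = 0.1·0.9107 / (0.1·0.9107 + 0.5·0.0893) ≈ 0.6711
After 'red': P(biased) = 0.9·0.6711 / (0.9·0.6711 + 0.5·0.3289) ≈ 0.7860

0.7860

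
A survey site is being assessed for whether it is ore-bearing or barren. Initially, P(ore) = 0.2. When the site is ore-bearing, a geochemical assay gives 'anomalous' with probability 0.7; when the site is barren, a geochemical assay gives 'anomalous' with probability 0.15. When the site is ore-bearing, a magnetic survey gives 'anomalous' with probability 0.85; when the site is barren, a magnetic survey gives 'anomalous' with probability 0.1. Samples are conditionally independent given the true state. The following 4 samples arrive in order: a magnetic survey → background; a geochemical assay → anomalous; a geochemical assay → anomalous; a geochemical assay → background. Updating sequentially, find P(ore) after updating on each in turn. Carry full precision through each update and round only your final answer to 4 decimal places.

After a magnetic survey='background': P(ore) = 0.15·0.2000 / (0.15·0.2000 + 0.9·0.8000) ≈ 0.0400
After a geochemical assay='anomalous': P(ore) = 0.7·0.0400 / (0.7·0.0400 + 0.15·0.9600) ≈ 0.1628
After a geochemical assay='anomalous': P(ore) = 0.7·0.1628 / (0.7·0.1628 + 0.15·0.8372) ≈ 0.4757
After a geochemical assay='background': P(ore) = 0.3·0.4757 / (0.3·0.4757 + 0.85·0.5243) ≈ 0.2426

0.2426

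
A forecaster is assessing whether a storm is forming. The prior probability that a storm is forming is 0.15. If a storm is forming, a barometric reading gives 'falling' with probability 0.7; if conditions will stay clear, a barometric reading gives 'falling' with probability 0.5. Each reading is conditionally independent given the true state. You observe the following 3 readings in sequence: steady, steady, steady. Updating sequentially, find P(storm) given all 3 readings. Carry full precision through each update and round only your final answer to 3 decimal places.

0.037

After 'steady': P(storm) = 0.3·0.1500 / (0.3·0.1500 + 0.5·0.8500) ≈ 0.0957
After 'steady': P(storm) = 0.3·0.0957 / (0.3·0.0957 + 0.5·0.9043) ≈ 0.0597
After 'steady': P(storm) = 0.3·0.0597 / (0.3·0.0597 + 0.5·0.9403) ≈ 0.0367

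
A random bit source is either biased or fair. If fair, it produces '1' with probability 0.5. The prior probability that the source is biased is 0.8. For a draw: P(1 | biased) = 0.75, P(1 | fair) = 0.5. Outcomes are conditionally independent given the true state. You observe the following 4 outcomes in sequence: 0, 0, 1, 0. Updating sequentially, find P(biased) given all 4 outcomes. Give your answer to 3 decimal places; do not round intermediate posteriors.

After '0': P(biased) = 0.25·0.8000 / (0.25·0.8000 + 0.5·0.2000) ≈ 0.6667
After '0': P(biased) = 0.25·0.6667 / (0.25·0.6667 + 0.5·0.3333) ≈ 0.5000
After '1': P(biased) = 0.75·0.5000 / (0.75·0.5000 + 0.5·0.5000) ≈ 0.6000
After '0': P(biased) = 0.25·0.6000 / (0.25·0.6000 + 0.5·0.4000) ≈ 0.4286

0.429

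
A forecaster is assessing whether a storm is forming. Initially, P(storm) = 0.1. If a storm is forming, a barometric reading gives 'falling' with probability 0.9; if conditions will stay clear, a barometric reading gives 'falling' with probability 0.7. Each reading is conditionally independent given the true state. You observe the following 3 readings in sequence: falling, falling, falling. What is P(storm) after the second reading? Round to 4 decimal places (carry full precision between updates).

0.1552

Each posterior becomes the prior for the next update.
After 'falling': P(storm) = 0.9·0.1000 / (0.9·0.1000 + 0.7·0.9000) ≈ 0.1250
After 'falling': P(storm) = 0.9·0.1250 / (0.9·0.1250 + 0.7·0.8750) ≈ 0.1552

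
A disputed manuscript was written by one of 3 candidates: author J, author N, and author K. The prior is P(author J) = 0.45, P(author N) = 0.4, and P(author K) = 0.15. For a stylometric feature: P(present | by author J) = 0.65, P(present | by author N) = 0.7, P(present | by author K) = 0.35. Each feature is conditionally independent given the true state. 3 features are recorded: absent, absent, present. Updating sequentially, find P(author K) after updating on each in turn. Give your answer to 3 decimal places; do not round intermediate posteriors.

0.267

After 'absent': normaliser = 0.35·0.4500 + 0.3·0.4000 + 0.65·0.1500; P(author J) ≈ 0.4200, P(author N) ≈ 0.3200, P(author K) ≈ 0.2600
After 'absent': normaliser = 0.35·0.4200 + 0.3·0.3200 + 0.65·0.2600; P(author J) ≈ 0.3568, P(author N) ≈ 0.2330, P(author K) ≈ 0.4102
After 'present': normaliser = 0.65·0.3568 + 0.7·0.2330 + 0.35·0.4102; P(author J) ≈ 0.4306, P(author N) ≈ 0.3028, P(author K) ≈ 0.2666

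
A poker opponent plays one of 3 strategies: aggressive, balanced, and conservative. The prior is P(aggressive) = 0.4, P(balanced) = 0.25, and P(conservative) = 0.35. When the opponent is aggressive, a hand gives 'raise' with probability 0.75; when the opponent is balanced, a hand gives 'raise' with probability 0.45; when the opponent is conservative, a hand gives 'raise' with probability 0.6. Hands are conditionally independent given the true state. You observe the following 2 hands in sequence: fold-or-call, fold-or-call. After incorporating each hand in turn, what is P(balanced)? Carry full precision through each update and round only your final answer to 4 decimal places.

Each posterior becomes the prior for the next update.
After 'fold-or-call': normaliser = 0.25·0.4000 + 0.55·0.2500 + 0.4·0.3500; P(aggressive) ≈ 0.2649, P(balanced) ≈ 0.3642, P(conservative) ≈ 0.3709
After 'fold-or-call': normaliser = 0.25·0.2649 + 0.55·0.3642 + 0.4·0.3709; P(aggressive) ≈ 0.1596, P(balanced) ≈ 0.4828, P(conservative) ≈ 0.3575

0.4828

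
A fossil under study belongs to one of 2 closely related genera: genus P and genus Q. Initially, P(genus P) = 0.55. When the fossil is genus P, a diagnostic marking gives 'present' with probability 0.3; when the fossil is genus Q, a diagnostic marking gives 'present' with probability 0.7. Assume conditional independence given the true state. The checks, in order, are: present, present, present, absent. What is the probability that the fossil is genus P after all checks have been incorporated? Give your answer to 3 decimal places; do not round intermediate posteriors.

Each posterior becomes the prior for the next update.
After 'present': P(genus P) = 0.3·0.5500 / (0.3·0.5500 + 0.7·0.4500) ≈ 0.3438
After 'present': P(genus P) = 0.3·0.3438 / (0.3·0.3438 + 0.7·0.6562) ≈ 0.1833
After 'present': P(genus P) = 0.3·0.1833 / (0.3·0.1833 + 0.7·0.8167) ≈ 0.0878
After 'absent': P(genus P) = 0.7·0.0878 / (0.7·0.0878 + 0.3·0.9122) ≈ 0.1833

0.183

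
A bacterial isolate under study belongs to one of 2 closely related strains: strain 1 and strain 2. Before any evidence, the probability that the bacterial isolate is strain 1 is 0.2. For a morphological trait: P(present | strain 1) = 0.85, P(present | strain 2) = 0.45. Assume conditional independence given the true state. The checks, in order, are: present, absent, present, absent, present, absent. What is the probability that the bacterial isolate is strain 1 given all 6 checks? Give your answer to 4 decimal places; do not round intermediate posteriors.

After 'present': P(strain 1) = 0.85·0.2000 / (0.85·0.2000 + 0.45·0.8000) ≈ 0.3208
After 'absent': P(strain 1) = 0.15·0.3208 / (0.15·0.3208 + 0.55·0.6792) ≈ 0.1141
After 'present': P(strain 1) = 0.85·0.1141 / (0.85·0.1141 + 0.45·0.8859) ≈ 0.1957
After 'absent': P(strain 1) = 0.15·0.1957 / (0.15·0.1957 + 0.55·0.8043) ≈ 0.0622
After 'present': P(strain 1) = 0.85·0.0622 / (0.85·0.0622 + 0.45·0.9378) ≈ 0.1114
After 'absent': P(strain 1) = 0.15·0.1114 / (0.15·0.1114 + 0.55·0.8886) ≈ 0.0330

0.0330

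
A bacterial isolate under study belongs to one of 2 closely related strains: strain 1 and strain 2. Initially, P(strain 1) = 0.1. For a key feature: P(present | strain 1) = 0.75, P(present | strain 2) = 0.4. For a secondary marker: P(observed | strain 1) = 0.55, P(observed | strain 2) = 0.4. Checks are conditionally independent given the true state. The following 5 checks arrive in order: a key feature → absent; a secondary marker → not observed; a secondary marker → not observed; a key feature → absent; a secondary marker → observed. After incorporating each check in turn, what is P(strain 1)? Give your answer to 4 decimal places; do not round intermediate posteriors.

0.0147

After a key feature='absent': P(strain 1) = 0.25·0.1000 / (0.25·0.1000 + 0.6·0.9000) ≈ 0.0442
After a secondary marker='not observed': P(strain 1) = 0.45·0.0442 / (0.45·0.0442 + 0.6·0.9558) ≈ 0.0336
After a secondary marker='not observed': P(strain 1) = 0.45·0.0336 / (0.45·0.0336 + 0.6·0.9664) ≈ 0.0254
After a key feature='absent': P(strain 1) = 0.25·0.0254 / (0.25·0.0254 + 0.6·0.9746) ≈ 0.0107
After a secondary marker='observed': P(strain 1) = 0.55·0.0107 / (0.55·0.0107 + 0.4·0.9893) ≈ 0.0147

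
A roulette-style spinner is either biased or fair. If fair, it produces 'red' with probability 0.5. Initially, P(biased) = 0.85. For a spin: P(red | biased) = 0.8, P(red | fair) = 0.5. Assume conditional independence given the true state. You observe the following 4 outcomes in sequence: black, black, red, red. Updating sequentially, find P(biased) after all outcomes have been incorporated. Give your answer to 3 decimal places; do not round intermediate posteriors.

After 'black': P(biased) = 0.2·0.8500 / (0.2·0.8500 + 0.5·0.1500) ≈ 0.6939
After 'black': P(biased) = 0.2·0.6939 / (0.2·0.6939 + 0.5·0.3061) ≈ 0.4755
After 'red': P(biased) = 0.8·0.4755 / (0.8·0.4755 + 0.5·0.5245) ≈ 0.5919
After 'red': P(biased) = 0.8·0.5919 / (0.8·0.5919 + 0.5·0.4081) ≈ 0.6989

0.699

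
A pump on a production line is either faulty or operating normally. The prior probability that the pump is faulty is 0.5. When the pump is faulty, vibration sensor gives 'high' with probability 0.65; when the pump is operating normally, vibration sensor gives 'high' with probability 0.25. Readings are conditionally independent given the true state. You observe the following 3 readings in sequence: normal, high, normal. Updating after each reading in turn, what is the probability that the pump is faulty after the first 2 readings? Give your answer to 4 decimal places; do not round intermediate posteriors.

0.5482

After 'normal': P(faulty) = 0.35·0.5000 / (0.35·0.5000 + 0.75·0.5000) ≈ 0.3182
After 'high': P(faulty) = 0.65·0.3182 / (0.65·0.3182 + 0.25·0.6818) ≈ 0.5482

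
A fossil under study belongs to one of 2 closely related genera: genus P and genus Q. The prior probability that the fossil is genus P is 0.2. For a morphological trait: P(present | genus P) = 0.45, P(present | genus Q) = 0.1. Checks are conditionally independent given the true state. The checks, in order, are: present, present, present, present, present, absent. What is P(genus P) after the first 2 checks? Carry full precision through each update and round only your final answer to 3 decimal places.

0.835

Apply Bayes' rule sequentially, carrying P(genus P) forward.
After 'present': P(genus P) = 0.45·0.2000 / (0.45·0.2000 + 0.1·0.8000) ≈ 0.5294
After 'present': P(genus P) = 0.45·0.5294 / (0.45·0.5294 + 0.1·0.4706) ≈ 0.8351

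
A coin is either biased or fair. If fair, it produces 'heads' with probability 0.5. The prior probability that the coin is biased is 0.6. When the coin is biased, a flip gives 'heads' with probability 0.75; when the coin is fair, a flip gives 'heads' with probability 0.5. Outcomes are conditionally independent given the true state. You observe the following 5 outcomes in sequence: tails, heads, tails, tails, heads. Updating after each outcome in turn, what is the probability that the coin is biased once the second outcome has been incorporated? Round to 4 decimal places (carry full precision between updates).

0.5294

After 'tails': P(biased) = 0.25·0.6000 / (0.25·0.6000 + 0.5·0.4000) ≈ 0.4286
After 'heads': P(biased) = 0.75·0.4286 / (0.75·0.4286 + 0.5·0.5714) ≈ 0.5294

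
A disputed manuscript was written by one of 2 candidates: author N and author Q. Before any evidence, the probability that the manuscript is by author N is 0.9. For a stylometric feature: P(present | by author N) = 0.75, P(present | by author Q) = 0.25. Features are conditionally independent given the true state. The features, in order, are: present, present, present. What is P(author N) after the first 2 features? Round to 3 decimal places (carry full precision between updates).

After 'present': P(author N) = 0.75·0.9000 / (0.75·0.9000 + 0.25·0.1000) ≈ 0.9643
After 'present': P(author N) = 0.75·0.9643 / (0.75·0.9643 + 0.25·0.0357) ≈ 0.9878

0.988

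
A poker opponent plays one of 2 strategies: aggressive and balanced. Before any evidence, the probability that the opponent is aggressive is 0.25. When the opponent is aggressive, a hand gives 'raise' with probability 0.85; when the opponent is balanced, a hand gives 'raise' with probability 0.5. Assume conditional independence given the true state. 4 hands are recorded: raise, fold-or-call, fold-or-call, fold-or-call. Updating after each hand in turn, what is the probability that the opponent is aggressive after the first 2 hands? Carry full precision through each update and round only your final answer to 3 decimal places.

Apply Bayes' rule sequentially, carrying P(aggressive) forward.
After 'raise': P(aggressive) = 0.85·0.2500 / (0.85·0.2500 + 0.5·0.7500) ≈ 0.3617
After 'fold-or-call': P(aggressive) = 0.15·0.3617 / (0.15·0.3617 + 0.5·0.6383) ≈ 0.1453

0.145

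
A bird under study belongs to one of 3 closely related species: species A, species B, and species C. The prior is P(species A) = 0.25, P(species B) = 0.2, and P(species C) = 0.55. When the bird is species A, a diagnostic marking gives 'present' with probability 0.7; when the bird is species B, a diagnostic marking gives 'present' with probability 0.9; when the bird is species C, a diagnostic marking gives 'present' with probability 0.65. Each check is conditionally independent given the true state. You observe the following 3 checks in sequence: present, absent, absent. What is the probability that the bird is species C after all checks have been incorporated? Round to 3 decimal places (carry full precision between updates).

Each posterior becomes the prior for the next update.
After 'present': normaliser = 0.7·0.2500 + 0.9·0.2000 + 0.65·0.5500; P(species A) ≈ 0.2456, P(species B) ≈ 0.2526, P(species C) ≈ 0.5018
After 'absent': normaliser = 0.3·0.2456 + 0.1·0.2526 + 0.35·0.5018; P(species A) ≈ 0.2684, P(species B) ≈ 0.0920, P(species C) ≈ 0.6396
After 'absent': normaliser = 0.3·0.2684 + 0.1·0.0920 + 0.35·0.6396; P(species A) ≈ 0.2567, P(species B) ≈ 0.0293, P(species C) ≈ 0.7139

0.714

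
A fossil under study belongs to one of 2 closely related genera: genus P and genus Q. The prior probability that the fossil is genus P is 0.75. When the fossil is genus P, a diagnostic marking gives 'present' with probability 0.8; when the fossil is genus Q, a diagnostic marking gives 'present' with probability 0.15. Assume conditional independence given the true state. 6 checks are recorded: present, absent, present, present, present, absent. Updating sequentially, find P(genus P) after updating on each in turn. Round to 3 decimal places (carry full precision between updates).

0.993

After 'present': P(genus P) = 0.8·0.7500 / (0.8·0.7500 + 0.15·0.2500) ≈ 0.9412
After 'absent': P(genus P) = 0.2·0.9412 / (0.2·0.9412 + 0.85·0.0588) ≈ 0.7901
After 'present': P(genus P) = 0.8·0.7901 / (0.8·0.7901 + 0.15·0.2099) ≈ 0.9526
After 'present': P(genus P) = 0.8·0.9526 / (0.8·0.9526 + 0.15·0.0474) ≈ 0.9907
After 'present': P(genus P) = 0.8·0.9907 / (0.8·0.9907 + 0.15·0.0093) ≈ 0.9983
After 'absent': P(genus P) = 0.2·0.9983 / (0.2·0.9983 + 0.85·0.0017) ≈ 0.9926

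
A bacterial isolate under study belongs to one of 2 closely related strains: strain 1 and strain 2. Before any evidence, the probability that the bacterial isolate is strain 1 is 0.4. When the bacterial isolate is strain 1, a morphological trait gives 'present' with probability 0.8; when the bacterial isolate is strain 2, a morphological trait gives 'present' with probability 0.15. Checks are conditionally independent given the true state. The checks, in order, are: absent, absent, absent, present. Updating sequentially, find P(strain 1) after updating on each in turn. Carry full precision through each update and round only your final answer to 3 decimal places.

0.044

After 'absent': P(strain 1) = 0.2·0.4000 / (0.2·0.4000 + 0.85·0.6000) ≈ 0.1356
After 'absent': P(strain 1) = 0.2·0.1356 / (0.2·0.1356 + 0.85·0.8644) ≈ 0.0356
After 'absent': P(strain 1) = 0.2·0.0356 / (0.2·0.0356 + 0.85·0.9644) ≈ 0.0086
After 'present': P(strain 1) = 0.8·0.0086 / (0.8·0.0086 + 0.15·0.9914) ≈ 0.0443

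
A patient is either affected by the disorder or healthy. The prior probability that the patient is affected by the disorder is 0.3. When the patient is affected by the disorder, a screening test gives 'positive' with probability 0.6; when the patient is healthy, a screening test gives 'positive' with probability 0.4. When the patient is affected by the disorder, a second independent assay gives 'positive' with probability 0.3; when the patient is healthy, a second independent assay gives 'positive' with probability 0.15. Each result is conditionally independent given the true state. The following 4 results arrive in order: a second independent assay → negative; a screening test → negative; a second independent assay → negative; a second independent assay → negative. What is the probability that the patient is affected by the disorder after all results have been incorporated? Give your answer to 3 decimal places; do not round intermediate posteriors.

After a second independent assay='negative': P(affected) = 0.7·0.3000 / (0.7·0.3000 + 0.85·0.7000) ≈ 0.2609
After a screening test='negative': P(affected) = 0.4·0.2609 / (0.4·0.2609 + 0.6·0.7391) ≈ 0.1905
After a second independent assay='negative': P(affected) = 0.7·0.1905 / (0.7·0.1905 + 0.85·0.8095) ≈ 0.1623
After a second independent assay='negative': P(affected) = 0.7·0.1623 / (0.7·0.1623 + 0.85·0.8377) ≈ 0.1376

0.138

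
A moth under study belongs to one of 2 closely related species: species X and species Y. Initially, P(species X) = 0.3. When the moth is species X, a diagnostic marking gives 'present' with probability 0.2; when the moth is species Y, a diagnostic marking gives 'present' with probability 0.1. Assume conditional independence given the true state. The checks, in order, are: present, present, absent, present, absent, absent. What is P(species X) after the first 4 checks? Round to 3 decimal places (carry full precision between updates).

After 'present': P(species X) = 0.2·0.3000 / (0.2·0.3000 + 0.1·0.7000) ≈ 0.4615
After 'present': P(species X) = 0.2·0.4615 / (0.2·0.4615 + 0.1·0.5385) ≈ 0.6316
After 'absent': P(species X) = 0.8·0.6316 / (0.8·0.6316 + 0.9·0.3684) ≈ 0.6038
After 'present': P(species X) = 0.2·0.6038 / (0.2·0.6038 + 0.1·0.3962) ≈ 0.7529

0.753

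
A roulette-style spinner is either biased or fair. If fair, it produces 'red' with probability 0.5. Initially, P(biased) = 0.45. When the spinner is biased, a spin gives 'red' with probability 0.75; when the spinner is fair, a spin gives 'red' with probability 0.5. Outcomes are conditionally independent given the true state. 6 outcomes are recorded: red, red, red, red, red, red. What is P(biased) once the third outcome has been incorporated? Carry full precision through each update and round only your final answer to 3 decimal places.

After 'red': P(biased) = 0.75·0.4500 / (0.75·0.4500 + 0.5·0.5500) ≈ 0.5510
After 'red': P(biased) = 0.75·0.5510 / (0.75·0.5510 + 0.5·0.4490) ≈ 0.6480
After 'red': P(biased) = 0.75·0.6480 / (0.75·0.6480 + 0.5·0.3520) ≈ 0.7341

0.734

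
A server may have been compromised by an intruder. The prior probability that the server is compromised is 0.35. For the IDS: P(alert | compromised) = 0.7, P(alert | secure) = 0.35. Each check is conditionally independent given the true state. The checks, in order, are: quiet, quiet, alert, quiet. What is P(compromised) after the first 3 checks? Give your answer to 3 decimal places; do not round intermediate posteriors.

After 'quiet': P(compromised) = 0.3·0.3500 / (0.3·0.3500 + 0.65·0.6500) ≈ 0.1991
After 'quiet': P(compromised) = 0.3·0.1991 / (0.3·0.1991 + 0.65·0.8009) ≈ 0.1029
After 'alert': P(compromised) = 0.7·0.1029 / (0.7·0.1029 + 0.35·0.8971) ≈ 0.1866

0.187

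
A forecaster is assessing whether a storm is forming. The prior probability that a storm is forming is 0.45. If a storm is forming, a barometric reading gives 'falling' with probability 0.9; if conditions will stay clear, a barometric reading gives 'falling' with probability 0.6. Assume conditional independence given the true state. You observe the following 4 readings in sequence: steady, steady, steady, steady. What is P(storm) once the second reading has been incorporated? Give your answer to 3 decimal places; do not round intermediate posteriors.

After 'steady': P(storm) = 0.1·0.4500 / (0.1·0.4500 + 0.4·0.5500) ≈ 0.1698
After 'steady': P(storm) = 0.1·0.1698 / (0.1·0.1698 + 0.4·0.8302) ≈ 0.0486

0.049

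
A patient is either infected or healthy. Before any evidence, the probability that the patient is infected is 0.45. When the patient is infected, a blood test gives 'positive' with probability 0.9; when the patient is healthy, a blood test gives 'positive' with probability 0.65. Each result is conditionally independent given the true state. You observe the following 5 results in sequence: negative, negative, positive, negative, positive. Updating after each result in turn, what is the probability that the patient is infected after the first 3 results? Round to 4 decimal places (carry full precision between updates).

0.0847

After 'negative': P(infected) = 0.1·0.4500 / (0.1·0.4500 + 0.35·0.5500) ≈ 0.1895
After 'negative': P(infected) = 0.1·0.1895 / (0.1·0.1895 + 0.35·0.8105) ≈ 0.0626
After 'positive': P(infected) = 0.9·0.0626 / (0.9·0.0626 + 0.65·0.9374) ≈ 0.0847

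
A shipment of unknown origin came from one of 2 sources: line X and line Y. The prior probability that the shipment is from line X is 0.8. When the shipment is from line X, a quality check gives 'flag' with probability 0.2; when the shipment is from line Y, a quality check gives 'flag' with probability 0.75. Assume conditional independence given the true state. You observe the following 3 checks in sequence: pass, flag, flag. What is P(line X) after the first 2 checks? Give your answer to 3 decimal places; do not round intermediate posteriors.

Apply Bayes' rule sequentially, carrying P(line X) forward.
After 'pass': P(line X) = 0.8·0.8000 / (0.8·0.8000 + 0.25·0.2000) ≈ 0.9275
After 'flag': P(line X) = 0.2·0.9275 / (0.2·0.9275 + 0.75·0.0725) ≈ 0.7734

0.773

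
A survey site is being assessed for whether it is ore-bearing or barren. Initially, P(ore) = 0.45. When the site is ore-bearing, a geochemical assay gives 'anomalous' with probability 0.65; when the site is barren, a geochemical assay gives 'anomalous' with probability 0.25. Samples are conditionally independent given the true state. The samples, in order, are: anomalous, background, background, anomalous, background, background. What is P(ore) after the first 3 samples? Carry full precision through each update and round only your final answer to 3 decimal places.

0.317

After 'anomalous': P(ore) = 0.65·0.4500 / (0.65·0.4500 + 0.25·0.5500) ≈ 0.6802
After 'background': P(ore) = 0.35·0.6802 / (0.35·0.6802 + 0.75·0.3198) ≈ 0.4982
After 'background': P(ore) = 0.35·0.4982 / (0.35·0.4982 + 0.75·0.5018) ≈ 0.3166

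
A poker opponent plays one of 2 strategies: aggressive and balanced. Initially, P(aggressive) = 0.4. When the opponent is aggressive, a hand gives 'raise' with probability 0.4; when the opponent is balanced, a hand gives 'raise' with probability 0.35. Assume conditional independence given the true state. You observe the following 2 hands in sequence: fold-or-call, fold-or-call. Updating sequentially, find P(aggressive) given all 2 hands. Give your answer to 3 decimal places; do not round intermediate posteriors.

After 'fold-or-call': P(aggressive) = 0.6·0.4000 / (0.6·0.4000 + 0.65·0.6000) ≈ 0.3810
After 'fold-or-call': P(aggressive) = 0.6·0.3810 / (0.6·0.3810 + 0.65·0.6190) ≈ 0.3623

0.362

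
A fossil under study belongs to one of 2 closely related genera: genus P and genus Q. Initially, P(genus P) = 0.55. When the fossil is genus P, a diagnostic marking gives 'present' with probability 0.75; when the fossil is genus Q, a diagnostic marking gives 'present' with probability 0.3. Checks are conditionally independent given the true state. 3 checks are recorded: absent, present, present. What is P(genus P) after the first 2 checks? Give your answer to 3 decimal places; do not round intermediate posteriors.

0.522

Each posterior becomes the prior for the next update.
After 'absent': P(genus P) = 0.25·0.5500 / (0.25·0.5500 + 0.7·0.4500) ≈ 0.3039
After 'present': P(genus P) = 0.75·0.3039 / (0.75·0.3039 + 0.3·0.6961) ≈ 0.5218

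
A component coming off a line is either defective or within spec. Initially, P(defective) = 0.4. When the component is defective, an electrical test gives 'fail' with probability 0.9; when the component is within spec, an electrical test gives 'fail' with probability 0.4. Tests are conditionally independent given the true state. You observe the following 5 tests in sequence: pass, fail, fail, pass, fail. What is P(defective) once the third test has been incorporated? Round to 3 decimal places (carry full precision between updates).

0.360

After 'pass': P(defective) = 0.1·0.4000 / (0.1·0.4000 + 0.6·0.6000) ≈ 0.1000
After 'fail': P(defective) = 0.9·0.1000 / (0.9·0.1000 + 0.4·0.9000) ≈ 0.2000
After 'fail': P(defective) = 0.9·0.2000 / (0.9·0.2000 + 0.4·0.8000) ≈ 0.3600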